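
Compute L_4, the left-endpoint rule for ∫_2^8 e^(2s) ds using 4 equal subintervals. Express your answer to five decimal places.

Δs = (8 − 2)/4 = 1.5.
Left endpoints: 2, 3.5, 5, 6.5.
f(2) ≈ 54.59815, f(3.5) ≈ 1096.63316, f(5) ≈ 22026.46579, f(6.5) ≈ 442413.39201.
Sum = Δs · [f(2) + f(3.5) + f(5) + f(6.5)].
Sum ≈ 698386.63367.

698386.63367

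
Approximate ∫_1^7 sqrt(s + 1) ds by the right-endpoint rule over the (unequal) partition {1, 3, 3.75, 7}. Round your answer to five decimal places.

14.82698

Subinterval widths: 2, 0.75, 3.25.
Right endpoints: 3, 3.75, 7.
f(3) ≈ 2.00000, f(3.75) ≈ 2.17945, f(7) ≈ 2.82843.
Sum = Σ Δs_i · f(s_i).
Sum ≈ 14.82698.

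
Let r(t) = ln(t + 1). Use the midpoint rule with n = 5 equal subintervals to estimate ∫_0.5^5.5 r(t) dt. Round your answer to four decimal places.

Δt = (5.5 − 0.5)/5 = 1.
Midpoints: 1, 2, 3, 4, 5.
r(1) ≈ 0.6931, r(2) ≈ 1.0986, r(3) ≈ 1.3863, r(4) ≈ 1.6094, r(5) ≈ 1.7918.
Sum = Δt · [r(1) + r(2) + r(3) + r(4) + r(5)].
Sum ≈ 6.5793.

6.5793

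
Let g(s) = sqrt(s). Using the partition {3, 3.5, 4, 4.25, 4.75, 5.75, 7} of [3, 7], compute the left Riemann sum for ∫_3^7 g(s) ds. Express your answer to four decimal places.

Subinterval widths: 0.5, 0.5, 0.25, 0.5, 1, 1.25.
Left endpoints: 3, 3.5, 4, 4.25, 4.75, 5.75.
g(3) ≈ 1.7321, g(3.5) ≈ 1.8708, g(4) ≈ 2.0000, g(4.25) ≈ 2.0616, g(4.75) ≈ 2.1794, g(5.75) ≈ 2.3979.
Sum = Σ Δs_i · g(s_i).
Sum ≈ 8.5091.

8.5091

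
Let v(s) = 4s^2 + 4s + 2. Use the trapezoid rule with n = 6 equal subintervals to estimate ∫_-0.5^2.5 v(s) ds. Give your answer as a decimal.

Δs = (2.5 − (-0.5))/6 = 0.5.
v(-0.5) = 1, v(0) = 2, v(0.5) = 5, v(1) = 10, v(1.5) = 17, v(2) = 26, v(2.5) = 37.
T_6 = (Δs/2)·[v(s_0) + 2v(s_1) + ... + 2v(s_{5}) + v(s_6)].
Sum = 39.5.

39.5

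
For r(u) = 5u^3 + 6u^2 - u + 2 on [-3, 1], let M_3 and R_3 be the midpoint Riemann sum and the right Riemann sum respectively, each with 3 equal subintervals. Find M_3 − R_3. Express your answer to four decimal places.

M_3 ≈ -26.666667.
R_3 = 16.
M_3 − R_3 ≈ -42.6667.

-42.6667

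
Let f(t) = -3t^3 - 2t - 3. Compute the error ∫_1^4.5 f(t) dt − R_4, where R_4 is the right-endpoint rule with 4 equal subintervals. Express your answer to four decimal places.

132.4053

Exact integral: ∫_1^4.5 f(t) dt = -336.546875.
R_4 ≈ -468.952148.
Error ≈ -336.546875 − (-468.952148) ≈ 132.4053.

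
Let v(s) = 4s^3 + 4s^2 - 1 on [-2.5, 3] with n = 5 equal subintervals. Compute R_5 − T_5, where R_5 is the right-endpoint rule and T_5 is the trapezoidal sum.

99.825

R_5 = 200.86.
T_5 = 101.035.
R_5 − T_5 = 99.825.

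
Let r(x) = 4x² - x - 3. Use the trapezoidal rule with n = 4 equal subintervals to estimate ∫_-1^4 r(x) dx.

69.375

Δx = (4 − (-1))/4 = 1.25.
r(-1) = 2, r(0.25) = -3, r(1.5) = 4.5, r(2.75) = 24.5, r(4) = 57.
T_4 = (Δx/2)·[r(x_0) + 2r(x_1) + 2r(x_2) + 2r(x_3) + r(x_4)].
Sum = 69.375.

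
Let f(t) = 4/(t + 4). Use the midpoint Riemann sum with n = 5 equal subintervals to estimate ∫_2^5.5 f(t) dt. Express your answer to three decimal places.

1.837

Δt = (5.5 − 2)/5 = 0.7.
Midpoints: 2.35, 3.05, 3.75, 4.45, 5.15.
f(2.35) = 80/127, f(3.05) = 80/141, f(3.75) = 16/31, f(4.45) = 80/169, f(5.15) = 80/183.
Sum = Δt · [f(2.35) + f(3.05) + f(3.75) + f(4.45) + f(5.15)].
Sum ≈ 1.837.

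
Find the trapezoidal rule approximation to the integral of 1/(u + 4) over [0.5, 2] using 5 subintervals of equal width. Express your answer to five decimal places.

0.28784

Δu = (2 − 0.5)/5 = 0.3.
f(0.5) = 2/9, f(0.8) = 5/24, f(1.1) = 10/51, f(1.4) = 5/27, f(1.7) = 10/57, f(2) = 1/6.
T_5 = (Δu/2)·[f(u_0) + 2f(u_1) + ... + 2f(u_{4}) + f(u_5)].
Sum ≈ 0.28784.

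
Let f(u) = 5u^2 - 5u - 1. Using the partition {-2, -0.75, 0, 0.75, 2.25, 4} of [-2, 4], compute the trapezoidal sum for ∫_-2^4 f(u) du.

93.609375

Subinterval widths: 1.25, 0.75, 0.75, 1.5, 1.75.
f(-2) = 29, f(-0.75) = 5.5625, f(0) = -1, f(0.75) = -1.9375, f(2.25) = 13.0625, f(4) = 59.
On each subinterval the trapezoid contributes (Δu_i/2)·[f(u_{i-1}) + f(u_i)].
Sum = 93.609375.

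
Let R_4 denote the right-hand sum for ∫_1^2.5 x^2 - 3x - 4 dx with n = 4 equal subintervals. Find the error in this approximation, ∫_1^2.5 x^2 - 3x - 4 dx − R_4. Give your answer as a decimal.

-0.17578125

Exact integral: ∫_1^2.5 f(x) dx = -9.
R_4 = -8.82421875.
Error = -9 − (-8.82421875) = -0.17578125.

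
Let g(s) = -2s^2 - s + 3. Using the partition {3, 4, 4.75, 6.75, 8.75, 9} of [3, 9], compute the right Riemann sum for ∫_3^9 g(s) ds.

-617.65625

Subinterval widths: 1, 0.75, 2, 2, 0.25.
Right endpoints: 4, 4.75, 6.75, 8.75, 9.
g(4) = -33, g(4.75) = -46.875, g(6.75) = -94.875, g(8.75) = -158.875, g(9) = -168.
Sum = Σ Δs_i · g(s_i).
Sum = -617.65625.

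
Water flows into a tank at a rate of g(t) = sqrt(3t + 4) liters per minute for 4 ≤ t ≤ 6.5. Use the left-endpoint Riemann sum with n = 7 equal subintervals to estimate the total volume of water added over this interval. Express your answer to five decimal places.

10.94137

Δt = (6.5 − 4)/7 = 5/14.
Left endpoints: 4, 61/14, 33/7, 71/14, 38/7, 81/14, 43/7.
g(4) ≈ 4.00000, g(61/14) ≈ 4.13176, g(33/7) ≈ 4.25944, g(71/14) ≈ 4.38341, g(38/7) ≈ 4.50397, g(81/14) ≈ 4.62138, g(43/7) ≈ 4.73588.
Sum = Δt · [g(4) + g(61/14) + g(33/7) + ...].
Sum ≈ 10.94137.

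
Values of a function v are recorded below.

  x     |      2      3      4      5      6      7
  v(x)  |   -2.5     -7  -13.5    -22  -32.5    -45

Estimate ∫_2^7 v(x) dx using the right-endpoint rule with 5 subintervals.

Δx = 1.
Sum = 1·[(-7) + (-13.5) + (-22) + (-32.5) + (-45)] = -120.

-120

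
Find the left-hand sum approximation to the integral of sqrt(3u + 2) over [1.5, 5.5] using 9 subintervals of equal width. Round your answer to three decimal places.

13.607

Δu = (5.5 − 1.5)/9 = 4/9.
Left endpoints: 1.5, 35/18, 43/18, 17/6, 59/18, 67/18, 25/6, 83/18, 91/18.
f(1.5) ≈ 2.550, f(35/18) ≈ 2.799, f(43/18) ≈ 3.028, f(17/6) ≈ 3.240, f(59/18) ≈ 3.440, f(67/18) ≈ 3.629, f(25/6) ≈ 3.808, f(83/18) ≈ 3.979, f(91/18) ≈ 4.143.
Sum = Δu · [f(1.5) + f(35/18) + f(43/18) + ...].
Sum ≈ 13.607.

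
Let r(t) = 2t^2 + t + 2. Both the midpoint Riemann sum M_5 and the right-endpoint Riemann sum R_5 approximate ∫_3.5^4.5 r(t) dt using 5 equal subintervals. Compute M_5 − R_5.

-1.72

M_5 = 38.16.
R_5 = 39.88.
M_5 − R_5 = -1.72.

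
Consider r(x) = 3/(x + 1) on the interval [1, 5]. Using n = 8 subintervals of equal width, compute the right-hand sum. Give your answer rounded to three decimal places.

Δx = (5 − 1)/8 = 0.5.
Right endpoints: 1.5, 2, 2.5, 3, 3.5, 4, 4.5, 5.
r(1.5) = 1.2, r(2) = 1, r(2.5) = 6/7, r(3) = 0.75, r(3.5) = 2/3, r(4) = 0.6, r(4.5) = 6/11, r(5) = 0.5.
Sum = Δx · [r(1.5) + r(2) + r(2.5) + ...].
Sum ≈ 3.060.

3.060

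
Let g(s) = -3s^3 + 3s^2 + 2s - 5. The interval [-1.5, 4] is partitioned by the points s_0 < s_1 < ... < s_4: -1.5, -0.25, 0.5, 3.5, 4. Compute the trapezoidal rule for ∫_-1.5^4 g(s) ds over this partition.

Subinterval widths: 1.25, 0.75, 3, 0.5.
g(-1.5) = 8.875, g(-0.25) = -5.265625, g(0.5) = -3.625, g(3.5) = -89.875, g(4) = -141.
On each subinterval the trapezoid contributes (Δs_i/2)·[g(s_{i-1}) + g(s_i)].
Sum = -199.046875.

-199.046875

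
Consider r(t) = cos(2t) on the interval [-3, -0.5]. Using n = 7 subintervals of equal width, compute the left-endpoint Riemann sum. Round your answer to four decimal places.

-0.4614

Δt = (-0.5 − (-3))/7 = 5/14.
Left endpoints: -3, -37/14, -16/7, -27/14, -11/7, -17/14, -6/7.
r(-3) ≈ 0.9602, r(-37/14) ≈ 0.5424, r(-16/7) ≈ -0.1405, r(-27/14) ≈ -0.7547, r(-11/7) ≈ -1.0000, r(-17/14) ≈ -0.7564, r(-6/7) ≈ -0.1430.
Sum = Δt · [r(-3) + r(-37/14) + r(-16/7) + ...].
Sum ≈ -0.4614.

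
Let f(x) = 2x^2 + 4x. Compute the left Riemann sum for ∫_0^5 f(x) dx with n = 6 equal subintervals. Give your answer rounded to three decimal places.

Δx = (5 − 0)/6 = 5/6.
Left endpoints: 0, 5/6, 5/3, 2.5, 10/3, 25/6.
f(0) = 0, f(5/6) = 85/18, f(5/3) = 110/9, f(2.5) = 22.5, f(10/3) = 320/9, f(25/6) = 925/18.
Sum = Δx · [f(0) + f(5/6) + f(5/3) + ...].
Sum ≈ 105.324.

105.324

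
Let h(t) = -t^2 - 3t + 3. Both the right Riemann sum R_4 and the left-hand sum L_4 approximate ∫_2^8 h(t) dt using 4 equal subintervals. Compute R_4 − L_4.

R_4 = -300.75.
L_4 = -183.75.
R_4 − L_4 = -117.

-117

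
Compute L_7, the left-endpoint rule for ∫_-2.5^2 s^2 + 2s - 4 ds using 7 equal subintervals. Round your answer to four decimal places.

-14.2347

Δs = (2 − (-2.5))/7 = 9/14.
Left endpoints: -2.5, -13/7, -17/14, -4/7, 1/14, 5/7, 19/14.
f(-2.5) = -2.75, f(-13/7) = -209/49, f(-17/14) = -971/196, f(-4/7) = -236/49, f(1/14) = -755/196, f(5/7) = -101/49, f(19/14) = 109/196.
Sum = Δs · [f(-2.5) + f(-13/7) + f(-17/14) + ...].
Sum ≈ -14.2347.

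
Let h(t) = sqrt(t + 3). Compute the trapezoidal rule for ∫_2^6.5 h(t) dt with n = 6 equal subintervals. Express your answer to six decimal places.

Δt = (6.5 − 2)/6 = 0.75.
h(2) ≈ 2.236068, h(2.75) ≈ 2.397916, h(3.5) ≈ 2.549510, h(4.25) ≈ 2.692582, h(5) ≈ 2.828427, h(5.75) ≈ 2.958040, h(6.5) ≈ 3.082207.
T_6 = (Δt/2)·[h(t_0) + 2h(t_1) + ... + 2h(t_{5}) + h(t_6)].
Sum ≈ 12.064209.

12.064209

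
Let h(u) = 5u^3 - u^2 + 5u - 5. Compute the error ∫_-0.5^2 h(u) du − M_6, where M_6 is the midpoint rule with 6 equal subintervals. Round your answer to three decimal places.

0.371

Exact integral: ∫_-0.5^2 h(u) du ≈ 14.08854.
M_6 ≈ 13.71781.
Error ≈ 14.08854 − 13.71781 ≈ 0.371.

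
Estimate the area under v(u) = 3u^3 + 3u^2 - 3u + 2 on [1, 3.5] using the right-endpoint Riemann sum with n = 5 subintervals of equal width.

182.1875

Δu = (3.5 − 1)/5 = 0.5.
Right endpoints: 1.5, 2, 2.5, 3, 3.5.
v(1.5) = 14.375, v(2) = 32, v(2.5) = 60.125, v(3) = 101, v(3.5) = 156.875.
Sum = Δu · [v(1.5) + v(2) + v(2.5) + v(3) + v(3.5)].
Sum = 182.1875.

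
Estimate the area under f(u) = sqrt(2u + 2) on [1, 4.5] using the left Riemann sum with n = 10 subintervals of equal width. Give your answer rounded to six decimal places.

9.261857

Δu = (4.5 − 1)/10 = 0.35.
Left endpoints: 1, 1.35, 1.7, 2.05, 2.4, 2.75, 3.1, 3.45, 3.8, 4.15.
f(1) ≈ 2.000000, f(1.35) ≈ 2.167948, f(1.7) ≈ 2.323790, f(2.05) ≈ 2.469818, f(2.4) ≈ 2.607681, f(2.75) ≈ 2.738613, f(3.1) ≈ 2.863564, f(3.45) ≈ 2.983287, f(3.8) ≈ 3.098387, f(4.15) ≈ 3.209361.
Sum = Δu · [f(1) + f(1.35) + f(1.7) + ...].
Sum ≈ 9.261857.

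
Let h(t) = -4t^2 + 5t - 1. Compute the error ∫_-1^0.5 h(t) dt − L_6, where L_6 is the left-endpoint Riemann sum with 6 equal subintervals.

Exact integral: ∫_-1^0.5 h(t) dt = -4.875.
L_6 = -6.25.
Error = -4.875 − (-6.25) = 1.375.

1.375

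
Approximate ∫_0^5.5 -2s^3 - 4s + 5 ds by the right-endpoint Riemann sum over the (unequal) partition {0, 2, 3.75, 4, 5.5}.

Subinterval widths: 2, 1.75, 0.25, 1.5.
Right endpoints: 2, 3.75, 4, 5.5.
f(2) = -19, f(3.75) = -115.46875, f(4) = -139, f(5.5) = -349.75.
Sum = Σ Δs_i · f(s_i).
Sum = -799.4453125.

-799.4453125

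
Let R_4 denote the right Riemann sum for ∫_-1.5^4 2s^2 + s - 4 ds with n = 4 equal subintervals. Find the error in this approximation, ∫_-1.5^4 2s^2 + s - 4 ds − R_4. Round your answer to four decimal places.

-26.1536

Exact integral: ∫_-1.5^4 f(s) ds ≈ 29.791667.
R_4 = 55.9453125.
Error ≈ 29.791667 − 55.9453125 ≈ -26.1536.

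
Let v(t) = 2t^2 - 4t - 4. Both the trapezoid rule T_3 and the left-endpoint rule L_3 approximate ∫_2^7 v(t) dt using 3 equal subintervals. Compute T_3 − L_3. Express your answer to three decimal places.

58.333

T_3 ≈ 117.96296.
L_3 ≈ 59.62963.
T_3 − L_3 ≈ 58.333.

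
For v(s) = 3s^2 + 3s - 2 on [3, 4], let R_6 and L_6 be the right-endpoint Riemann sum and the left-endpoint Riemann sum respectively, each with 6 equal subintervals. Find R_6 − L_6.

R_6 ≈ 47.51388889.
L_6 ≈ 43.51388889.
R_6 − L_6 = 4.

4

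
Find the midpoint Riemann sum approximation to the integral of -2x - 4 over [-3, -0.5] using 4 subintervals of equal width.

-1.25

Δx = (-0.5 − (-3))/4 = 0.625.
Midpoints: -2.6875, -2.0625, -1.4375, -0.8125.
f(-2.6875) = 1.375, f(-2.0625) = 0.125, f(-1.4375) = -1.125, f(-0.8125) = -2.375.
Sum = Δx · [f(-2.6875) + f(-2.0625) + f(-1.4375) + f(-0.8125)].
Sum = -1.25.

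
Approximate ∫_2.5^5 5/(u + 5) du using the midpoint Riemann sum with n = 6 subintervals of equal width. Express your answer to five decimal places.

Δu = (5 − 2.5)/6 = 5/12.
Midpoints: 65/24, 3.125, 85/24, 95/24, 4.375, 115/24.
f(65/24) = 24/37, f(3.125) = 8/13, f(85/24) = 24/41, f(95/24) = 24/43, f(4.375) = 8/15, f(115/24) = 24/47.
Sum = Δu · [f(65/24) + f(3.125) + f(85/24) + ...].
Sum ≈ 1.43813.

1.43813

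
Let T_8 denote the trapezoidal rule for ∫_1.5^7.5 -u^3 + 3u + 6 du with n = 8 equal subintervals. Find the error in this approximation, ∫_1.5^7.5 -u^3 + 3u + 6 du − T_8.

7.59375

Exact integral: ∫_1.5^7.5 f(u) du = -672.75.
T_8 = -680.34375.
Error = -672.75 − (-680.34375) = 7.59375.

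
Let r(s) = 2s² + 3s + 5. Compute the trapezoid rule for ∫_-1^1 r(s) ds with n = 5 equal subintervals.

Δs = (1 − (-1))/5 = 0.4.
r(-1) = 4, r(-0.6) = 3.92, r(-0.2) = 4.48, r(0.2) = 5.68, r(0.6) = 7.52, r(1) = 10.
T_5 = (Δs/2)·[r(s_0) + 2r(s_1) + ... + 2r(s_{4}) + r(s_5)].
Sum = 11.44.

11.44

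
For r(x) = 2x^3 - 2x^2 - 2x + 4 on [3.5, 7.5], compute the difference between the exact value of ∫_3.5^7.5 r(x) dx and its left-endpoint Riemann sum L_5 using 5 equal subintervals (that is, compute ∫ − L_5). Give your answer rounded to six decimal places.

251.573333

Exact integral: ∫_3.5^7.5 r(x) dx ≈ 1226.33333333.
L_5 = 974.76.
Error ≈ 1226.33333333 − 974.76 ≈ 251.573333.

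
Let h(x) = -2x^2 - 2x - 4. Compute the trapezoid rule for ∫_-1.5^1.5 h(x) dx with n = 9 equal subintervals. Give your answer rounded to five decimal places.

-16.61111

Δx = (1.5 − (-1.5))/9 = 1/3.
h(-1.5) = -5.5, h(-7/6) = -79/18, h(-5/6) = -67/18, h(-0.5) = -3.5, h(-1/6) = -67/18, h(1/6) = -79/18, h(0.5) = -5.5, h(5/6) = -127/18, h(7/6) = -163/18, h(1.5) = -11.5.
T_9 = (Δx/2)·[h(x_0) + 2h(x_1) + ... + 2h(x_{8}) + h(x_9)].
Sum ≈ -16.61111.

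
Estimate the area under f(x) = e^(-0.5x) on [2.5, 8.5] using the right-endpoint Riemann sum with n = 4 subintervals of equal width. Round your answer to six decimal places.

0.365587

Δx = (8.5 − 2.5)/4 = 1.5.
Right endpoints: 4, 5.5, 7, 8.5.
f(4) ≈ 0.135335, f(5.5) ≈ 0.063928, f(7) ≈ 0.030197, f(8.5) ≈ 0.014264.
Sum = Δx · [f(4) + f(5.5) + f(7) + f(8.5)].
Sum ≈ 0.365587.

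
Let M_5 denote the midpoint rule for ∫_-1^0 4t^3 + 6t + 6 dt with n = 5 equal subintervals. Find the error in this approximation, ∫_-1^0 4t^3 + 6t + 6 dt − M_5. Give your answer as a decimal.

-0.02

Exact integral: ∫_-1^0 f(t) dt = 2.
M_5 = 2.02.
Error = 2 − 2.02 = -0.02.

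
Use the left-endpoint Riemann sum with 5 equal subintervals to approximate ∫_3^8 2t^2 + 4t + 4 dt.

Δt = (8 − 3)/5 = 1.
Left endpoints: 3, 4, 5, 6, 7.
f(3) = 34, f(4) = 52, f(5) = 74, f(6) = 100, f(7) = 130.
Sum = Δt · [f(3) + f(4) + f(5) + f(6) + f(7)].
Sum = 390.

390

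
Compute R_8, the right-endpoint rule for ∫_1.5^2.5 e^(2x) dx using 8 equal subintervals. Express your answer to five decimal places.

72.51813

Δx = (2.5 − 1.5)/8 = 0.125.
Right endpoints: 1.625, 1.75, 1.875, 2, 2.125, 2.25, 2.375, 2.5.
f(1.625) ≈ 25.79034, f(1.75) ≈ 33.11545, f(1.875) ≈ 42.52108, f(2) ≈ 54.59815, f(2.125) ≈ 70.10541, f(2.25) ≈ 90.01713, f(2.375) ≈ 115.58428, f(2.5) ≈ 148.41316.
Sum = Δx · [f(1.625) + f(1.75) + f(1.875) + ...].
Sum ≈ 72.51813.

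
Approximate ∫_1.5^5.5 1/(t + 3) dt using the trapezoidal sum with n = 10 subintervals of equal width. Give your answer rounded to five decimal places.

0.63646

Δt = (5.5 − 1.5)/10 = 0.4.
f(1.5) = 2/9, f(1.9) = 10/49, f(2.3) = 10/53, f(2.7) = 10/57, f(3.1) = 10/61, f(3.5) = 2/13, f(3.9) = 10/69, f(4.3) = 10/73, f(4.7) = 10/77, f(5.1) = 10/81, f(5.5) = 2/17.
T_10 = (Δt/2)·[f(t_0) + 2f(t_1) + ... + 2f(t_{9}) + f(t_10)].
Sum ≈ 0.63646.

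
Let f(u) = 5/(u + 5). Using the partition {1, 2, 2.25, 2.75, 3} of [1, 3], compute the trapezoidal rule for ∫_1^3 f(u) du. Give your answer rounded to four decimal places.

1.4418

Subinterval widths: 1, 0.25, 0.5, 0.25.
f(1) = 5/6, f(2) = 5/7, f(2.25) = 20/29, f(2.75) = 20/31, f(3) = 0.625.
On each subinterval the trapezoid contributes (Δu_i/2)·[f(u_{i-1}) + f(u_i)].
Sum ≈ 1.4418.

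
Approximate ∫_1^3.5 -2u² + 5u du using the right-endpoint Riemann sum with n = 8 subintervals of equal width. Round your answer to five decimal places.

Δu = (3.5 − 1)/8 = 0.3125.
Right endpoints: 1.3125, 1.625, 1.9375, 2.25, 2.5625, 2.875, 3.1875, 3.5.
f(1.3125) = 3.1171875, f(1.625) = 2.84375, f(1.9375) = 2.1796875, f(2.25) = 1.125, f(2.5625) = -0.3203125, f(2.875) = -2.15625, f(3.1875) = -4.3828125, f(3.5) = -7.
Sum = Δu · [f(1.3125) + f(1.625) + f(1.9375) + ...].
Sum ≈ -1.43555.

-1.43555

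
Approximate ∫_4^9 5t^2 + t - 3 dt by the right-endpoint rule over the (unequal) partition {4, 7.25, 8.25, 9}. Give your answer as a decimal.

1521.765625

Subinterval widths: 3.25, 1, 0.75.
Right endpoints: 7.25, 8.25, 9.
f(7.25) = 267.0625, f(8.25) = 345.5625, f(9) = 411.
Sum = Σ Δt_i · f(t_i).
Sum = 1521.765625.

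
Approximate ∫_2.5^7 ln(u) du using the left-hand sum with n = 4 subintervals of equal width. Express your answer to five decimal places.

6.22462

Δu = (7 − 2.5)/4 = 1.125.
Left endpoints: 2.5, 3.625, 4.75, 5.875.
f(2.5) ≈ 0.91629, f(3.625) ≈ 1.28785, f(4.75) ≈ 1.55814, f(5.875) ≈ 1.77071.
Sum = Δu · [f(2.5) + f(3.625) + f(4.75) + f(5.875)].
Sum ≈ 6.22462.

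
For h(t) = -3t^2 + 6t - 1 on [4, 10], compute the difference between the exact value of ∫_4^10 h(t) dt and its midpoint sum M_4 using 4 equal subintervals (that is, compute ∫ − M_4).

Exact integral: ∫_4^10 h(t) dt = -690.
M_4 = -686.625.
Error = -690 − (-686.625) = -3.375.

-3.375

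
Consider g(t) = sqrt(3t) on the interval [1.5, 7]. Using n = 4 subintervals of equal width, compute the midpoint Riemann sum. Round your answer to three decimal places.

19.293

Δt = (7 − 1.5)/4 = 1.375.
Midpoints: 2.1875, 3.5625, 4.9375, 6.3125.
g(2.1875) ≈ 2.562, g(3.5625) ≈ 3.269, g(4.9375) ≈ 3.849, g(6.3125) ≈ 4.352.
Sum = Δt · [g(2.1875) + g(3.5625) + g(4.9375) + g(6.3125)].
Sum ≈ 19.293.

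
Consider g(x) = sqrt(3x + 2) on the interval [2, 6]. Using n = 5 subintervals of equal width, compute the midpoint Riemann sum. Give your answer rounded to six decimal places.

14.853018

Δx = (6 − 2)/5 = 0.8.
Midpoints: 2.4, 3.2, 4, 4.8, 5.6.
g(2.4) ≈ 3.033150, g(3.2) ≈ 3.405877, g(4) ≈ 3.741657, g(4.8) ≈ 4.049691, g(5.6) ≈ 4.335897.
Sum = Δx · [g(2.4) + g(3.2) + g(4) + g(4.8) + g(5.6)].
Sum ≈ 14.853018.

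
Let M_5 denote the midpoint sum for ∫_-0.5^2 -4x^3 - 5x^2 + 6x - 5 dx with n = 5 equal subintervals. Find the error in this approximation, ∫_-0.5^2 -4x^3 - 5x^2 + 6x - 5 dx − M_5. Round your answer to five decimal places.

Exact integral: ∫_-0.5^2 f(x) dx ≈ -30.7291667.
M_5 = -30.
Error ≈ -30.7291667 − (-30) ≈ -0.72917.

-0.72917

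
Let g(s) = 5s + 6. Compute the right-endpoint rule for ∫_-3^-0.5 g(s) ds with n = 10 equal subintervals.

Δs = (-0.5 − (-3))/10 = 0.25.
Right endpoints: -2.75, -2.5, -2.25, -2, -1.75, -1.5, -1.25, -1, -0.75, -0.5.
g(-2.75) = -7.75, g(-2.5) = -6.5, g(-2.25) = -5.25, g(-2) = -4, g(-1.75) = -2.75, g(-1.5) = -1.5, g(-1.25) = -0.25, g(-1) = 1, g(-0.75) = 2.25, g(-0.5) = 3.5.
Sum = Δs · [g(-2.75) + g(-2.5) + g(-2.25) + ...].
Sum = -5.3125.

-5.3125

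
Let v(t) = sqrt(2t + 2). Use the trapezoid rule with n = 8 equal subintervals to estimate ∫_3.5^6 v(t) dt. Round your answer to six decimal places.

Δt = (6 − 3.5)/8 = 0.3125.
v(3.5) ≈ 3.000000, v(3.8125) ≈ 3.102418, v(4.125) ≈ 3.201562, v(4.4375) ≈ 3.297726, v(4.75) ≈ 3.391165, v(5.0625) ≈ 3.482097, v(5.375) ≈ 3.570714, v(5.6875) ≈ 3.657185, v(6) ≈ 3.741657.
T_8 = (Δt/2)·[v(t_0) + 2v(t_1) + ... + 2v(t_{7}) + v(t_8)].
Sum ≈ 8.460530.

8.460530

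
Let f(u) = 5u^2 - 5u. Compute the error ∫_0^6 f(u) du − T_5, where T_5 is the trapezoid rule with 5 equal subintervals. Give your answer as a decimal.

Exact integral: ∫_0^6 f(u) du = 270.
T_5 = 277.2.
Error = 270 − 277.2 = -7.2.

-7.2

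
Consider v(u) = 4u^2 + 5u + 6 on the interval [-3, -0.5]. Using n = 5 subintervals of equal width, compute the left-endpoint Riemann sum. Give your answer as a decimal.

35

Δu = (-0.5 − (-3))/5 = 0.5.
Left endpoints: -3, -2.5, -2, -1.5, -1.
v(-3) = 27, v(-2.5) = 18.5, v(-2) = 12, v(-1.5) = 7.5, v(-1) = 5.
Sum = Δu · [v(-3) + v(-2.5) + v(-2) + v(-1.5) + v(-1)].
Sum = 35.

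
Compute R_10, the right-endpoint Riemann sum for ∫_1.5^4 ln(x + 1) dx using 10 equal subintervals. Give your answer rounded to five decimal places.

Δx = (4 − 1.5)/10 = 0.25.
Right endpoints: 1.75, 2, 2.25, 2.5, 2.75, 3, 3.25, 3.5, 3.75, 4.
f(1.75) ≈ 1.01160, f(2) ≈ 1.09861, f(2.25) ≈ 1.17865, f(2.5) ≈ 1.25276, f(2.75) ≈ 1.32176, f(3) ≈ 1.38629, f(3.25) ≈ 1.44692, f(3.5) ≈ 1.50408, f(3.75) ≈ 1.55814, f(4) ≈ 1.60944.
Sum = Δx · [f(1.75) + f(2) + f(2.25) + ...].
Sum ≈ 3.34207.

3.34207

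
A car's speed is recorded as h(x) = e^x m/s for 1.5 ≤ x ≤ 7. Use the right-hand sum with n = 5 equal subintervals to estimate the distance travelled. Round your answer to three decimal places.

Δx = (7 − 1.5)/5 = 1.1.
Right endpoints: 2.6, 3.7, 4.8, 5.9, 7.
h(2.6) ≈ 13.464, h(3.7) ≈ 40.447, h(4.8) ≈ 121.510, h(5.9) ≈ 365.037, h(7) ≈ 1096.633.
Sum = Δx · [h(2.6) + h(3.7) + h(4.8) + h(5.9) + h(7)].
Sum ≈ 1800.801.

1800.801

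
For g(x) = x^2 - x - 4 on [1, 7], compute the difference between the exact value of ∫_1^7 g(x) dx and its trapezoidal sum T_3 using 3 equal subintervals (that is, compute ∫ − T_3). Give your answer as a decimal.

Exact integral: ∫_1^7 g(x) dx = 66.
T_3 = 70.
Error = 66 − 70 = -4.

-4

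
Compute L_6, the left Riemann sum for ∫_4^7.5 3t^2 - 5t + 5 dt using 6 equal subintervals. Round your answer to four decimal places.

Δt = (7.5 − 4)/6 = 7/12.
Left endpoints: 4, 55/12, 31/6, 5.75, 19/3, 83/12.
f(4) = 33, f(55/12) = 2165/48, f(31/6) = 59.25, f(5.75) = 75.4375, f(19/3) = 281/3, f(83/12) = 113.9375.
Sum = Δt · [f(4) + f(55/12) + f(31/6) + ...].
Sum ≈ 245.2309.

245.2309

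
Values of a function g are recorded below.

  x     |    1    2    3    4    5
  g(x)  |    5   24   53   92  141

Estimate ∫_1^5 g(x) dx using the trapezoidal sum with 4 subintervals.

Δx = 1.
T_4 = (1/2)·[5 + 2·24 + 2·53 + 2·92 + 141] = 242.

242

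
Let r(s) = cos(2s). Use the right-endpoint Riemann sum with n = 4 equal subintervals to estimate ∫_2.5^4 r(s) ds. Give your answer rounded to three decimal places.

0.848

Δs = (4 − 2.5)/4 = 0.375.
Right endpoints: 2.875, 3.25, 3.625, 4.
r(2.875) ≈ 0.861, r(3.25) ≈ 0.977, r(3.625) ≈ 0.568, r(4) ≈ -0.146.
Sum = Δs · [r(2.875) + r(3.25) + r(3.625) + r(4)].
Sum ≈ 0.848.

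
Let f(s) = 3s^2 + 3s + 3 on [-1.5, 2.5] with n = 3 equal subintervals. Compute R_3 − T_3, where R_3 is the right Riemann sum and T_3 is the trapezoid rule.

16

R_3 ≈ 56.555556.
T_3 ≈ 40.555556.
R_3 − T_3 = 16.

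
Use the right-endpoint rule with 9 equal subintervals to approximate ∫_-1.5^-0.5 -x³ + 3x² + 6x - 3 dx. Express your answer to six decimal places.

-4.668210

Δx = (-0.5 − (-1.5))/9 = 1/9.
Right endpoints: -25/18, -23/18, -7/6, -19/18, -17/18, -5/6, -13/18, -11/18, -0.5.
f(-25/18) = -16721/5832, f(-23/18) = -21475/5832, f(-7/6) = -935/216, f(-19/18) = -28079/5832, f(-17/18) = -30025/5832, f(-5/6) = -1153/216, f(-13/18) = -31445/5832, f(-11/18) = -31015/5832, f(-0.5) = -5.125.
Sum = Δx · [f(-25/18) + f(-23/18) + f(-7/6) + ...].
Sum ≈ -4.668210.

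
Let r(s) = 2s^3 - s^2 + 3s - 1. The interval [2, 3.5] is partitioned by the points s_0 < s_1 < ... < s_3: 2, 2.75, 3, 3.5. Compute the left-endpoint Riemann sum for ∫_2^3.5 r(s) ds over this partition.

49.5703125

Subinterval widths: 0.75, 0.25, 0.5.
Left endpoints: 2, 2.75, 3.
r(2) = 17, r(2.75) = 41.28125, r(3) = 53.
Sum = Σ Δs_i · r(s_i).
Sum = 49.5703125.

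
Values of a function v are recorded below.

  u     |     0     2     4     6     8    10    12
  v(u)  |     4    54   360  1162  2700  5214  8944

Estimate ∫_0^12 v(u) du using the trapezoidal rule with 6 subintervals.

27928

Δu = 2.
T_6 = (2/2)·[4 + 2·54 + 2·360 + 2·1162 + 2·2700 + 2·5214 + 8944] = 27928.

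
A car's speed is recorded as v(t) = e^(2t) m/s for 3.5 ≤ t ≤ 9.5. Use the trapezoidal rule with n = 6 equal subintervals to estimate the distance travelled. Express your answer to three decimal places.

Δt = (9.5 − 3.5)/6 = 1.
v(3.5) ≈ 1096.633, v(4.5) ≈ 8103.084, v(5.5) ≈ 59874.142, v(6.5) ≈ 442413.392, v(7.5) ≈ 3269017.372, v(8.5) ≈ 24154952.754, v(9.5) ≈ 178482300.963.
T_6 = (Δt/2)·[v(t_0) + 2v(t_1) + ... + 2v(t_{5}) + v(t_6)].
Sum ≈ 117176059.542.

117176059.542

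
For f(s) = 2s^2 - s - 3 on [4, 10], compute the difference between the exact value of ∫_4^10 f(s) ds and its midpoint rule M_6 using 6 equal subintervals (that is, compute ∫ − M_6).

Exact integral: ∫_4^10 f(s) ds = 564.
M_6 = 563.
Error = 564 − 563 = 1.

1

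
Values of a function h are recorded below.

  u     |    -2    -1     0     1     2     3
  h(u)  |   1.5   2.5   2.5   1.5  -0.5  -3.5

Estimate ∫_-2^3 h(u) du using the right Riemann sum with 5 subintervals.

Δu = 1.
Sum = 1·[2.5 + 2.5 + 1.5 + (-0.5) + (-3.5)] = 2.5.

2.5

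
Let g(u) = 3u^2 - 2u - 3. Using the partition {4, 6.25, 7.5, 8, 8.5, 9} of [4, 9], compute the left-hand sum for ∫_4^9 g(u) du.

Subinterval widths: 2.25, 1.25, 0.5, 0.5, 0.5.
Left endpoints: 4, 6.25, 7.5, 8, 8.5.
g(4) = 37, g(6.25) = 101.6875, g(7.5) = 150.75, g(8) = 173, g(8.5) = 196.75.
Sum = Σ Δu_i · g(u_i).
Sum = 470.609375.

470.609375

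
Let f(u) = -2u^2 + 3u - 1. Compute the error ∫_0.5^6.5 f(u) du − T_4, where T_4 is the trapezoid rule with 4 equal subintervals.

Exact integral: ∫_0.5^6.5 f(u) du = -126.
T_4 = -130.5.
Error = -126 − (-130.5) = 4.5.

4.5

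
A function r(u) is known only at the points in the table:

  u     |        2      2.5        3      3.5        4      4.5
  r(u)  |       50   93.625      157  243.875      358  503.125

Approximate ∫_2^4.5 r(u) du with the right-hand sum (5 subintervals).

Δu = 0.5.
Sum = 0.5·[93.625 + 157 + 243.875 + 358 + 503.125] = 677.8125.

677.8125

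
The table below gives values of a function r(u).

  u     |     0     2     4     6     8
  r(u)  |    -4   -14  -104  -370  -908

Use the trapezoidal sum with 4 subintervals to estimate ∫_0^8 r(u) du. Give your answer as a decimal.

Δu = 2.
T_4 = (2/2)·[(-4) + 2·(-14) + 2·(-104) + 2·(-370) + (-908)] = -1888.

-1888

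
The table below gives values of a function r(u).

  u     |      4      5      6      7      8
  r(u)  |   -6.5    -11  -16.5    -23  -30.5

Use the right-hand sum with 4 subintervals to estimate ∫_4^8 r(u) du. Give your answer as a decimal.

-81

Δu = 1.
Sum = 1·[(-11) + (-16.5) + (-23) + (-30.5)] = -81.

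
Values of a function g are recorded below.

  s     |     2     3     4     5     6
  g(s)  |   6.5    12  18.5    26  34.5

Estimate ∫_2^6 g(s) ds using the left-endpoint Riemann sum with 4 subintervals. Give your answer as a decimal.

Δs = 1.
Sum = 1·[6.5 + 12 + 18.5 + 26] = 63.

63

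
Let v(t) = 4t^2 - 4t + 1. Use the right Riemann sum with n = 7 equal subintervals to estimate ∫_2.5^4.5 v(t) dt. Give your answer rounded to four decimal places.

Δt = (4.5 − 2.5)/7 = 2/7.
Right endpoints: 39/14, 43/14, 47/14, 51/14, 55/14, 59/14, 4.5.
v(39/14) = 1024/49, v(43/14) = 1296/49, v(47/14) = 1600/49, v(51/14) = 1936/49, v(55/14) = 2304/49, v(59/14) = 2704/49, v(4.5) = 64.
Sum = Δt · [v(39/14) + v(43/14) + v(47/14) + ...].
Sum ≈ 81.6327.

81.6327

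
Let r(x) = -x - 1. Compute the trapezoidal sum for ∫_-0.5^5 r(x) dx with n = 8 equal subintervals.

-17.875

Δx = (5 − (-0.5))/8 = 0.6875.
r(-0.5) = -0.5, r(0.1875) = -1.1875, r(0.875) = -1.875, r(1.5625) = -2.5625, r(2.25) = -3.25, r(2.9375) = -3.9375, r(3.625) = -4.625, r(4.3125) = -5.3125, r(5) = -6.
T_8 = (Δx/2)·[r(x_0) + 2r(x_1) + ... + 2r(x_{7}) + r(x_8)].
Sum = -17.875.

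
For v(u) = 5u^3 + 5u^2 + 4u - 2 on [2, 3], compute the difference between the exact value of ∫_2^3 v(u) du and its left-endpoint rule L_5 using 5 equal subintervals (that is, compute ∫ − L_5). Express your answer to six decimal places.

12.116667

Exact integral: ∫_2^3 v(u) du ≈ 120.91666667.
L_5 = 108.8.
Error ≈ 120.91666667 − 108.8 ≈ 12.116667.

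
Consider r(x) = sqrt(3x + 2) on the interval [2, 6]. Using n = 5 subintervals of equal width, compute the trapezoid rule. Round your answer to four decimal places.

14.8375

Δx = (6 − 2)/5 = 0.8.
r(2) ≈ 2.8284, r(2.8) ≈ 3.2249, r(3.6) ≈ 3.5777, r(4.4) ≈ 3.8987, r(5.2) ≈ 4.1952, r(6) ≈ 4.4721.
T_5 = (Δx/2)·[r(x_0) + 2r(x_1) + ... + 2r(x_{4}) + r(x_5)].
Sum ≈ 14.8375.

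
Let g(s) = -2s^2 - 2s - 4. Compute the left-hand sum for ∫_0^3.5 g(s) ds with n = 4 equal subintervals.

Δs = (3.5 − 0)/4 = 0.875.
Left endpoints: 0, 0.875, 1.75, 2.625.
g(0) = -4, g(0.875) = -7.28125, g(1.75) = -13.625, g(2.625) = -23.03125.
Sum = Δs · [g(0) + g(0.875) + g(1.75) + g(2.625)].
Sum = -41.9453125.

-41.9453125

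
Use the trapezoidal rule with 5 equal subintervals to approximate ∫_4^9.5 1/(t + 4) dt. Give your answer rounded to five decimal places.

0.52427

Δt = (9.5 − 4)/5 = 1.1.
f(4) = 0.125, f(5.1) = 10/91, f(6.2) = 5/51, f(7.3) = 10/113, f(8.4) = 5/62, f(9.5) = 2/27.
T_5 = (Δt/2)·[f(t_0) + 2f(t_1) + ... + 2f(t_{4}) + f(t_5)].
Sum ≈ 0.52427.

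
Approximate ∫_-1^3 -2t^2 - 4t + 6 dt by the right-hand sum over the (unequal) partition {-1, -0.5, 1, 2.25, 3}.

-30.65625

Subinterval widths: 0.5, 1.5, 1.25, 0.75.
Right endpoints: -0.5, 1, 2.25, 3.
f(-0.5) = 7.5, f(1) = 0, f(2.25) = -13.125, f(3) = -24.
Sum = Σ Δt_i · f(t_i).
Sum = -30.65625.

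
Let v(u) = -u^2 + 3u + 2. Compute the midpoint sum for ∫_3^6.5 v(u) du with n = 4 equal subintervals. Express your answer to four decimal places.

-25.4434

Δu = (6.5 − 3)/4 = 0.875.
Midpoints: 3.4375, 4.3125, 5.1875, 6.0625.
v(3.4375) = 0.49609375, v(4.3125) = -3.66015625, v(5.1875) = -9.34765625, v(6.0625) = -16.56640625.
Sum = Δu · [v(3.4375) + v(4.3125) + v(5.1875) + v(6.0625)].
Sum ≈ -25.4434.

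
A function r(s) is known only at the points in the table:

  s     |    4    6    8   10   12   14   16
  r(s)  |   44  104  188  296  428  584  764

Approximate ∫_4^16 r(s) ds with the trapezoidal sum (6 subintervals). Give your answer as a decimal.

Δs = 2.
T_6 = (2/2)·[44 + 2·104 + 2·188 + 2·296 + 2·428 + 2·584 + 764] = 4008.

4008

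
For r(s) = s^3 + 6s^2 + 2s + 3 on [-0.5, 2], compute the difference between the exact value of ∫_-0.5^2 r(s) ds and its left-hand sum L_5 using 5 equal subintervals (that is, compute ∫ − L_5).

8.046875

Exact integral: ∫_-0.5^2 r(s) ds = 31.484375.
L_5 = 23.4375.
Error = 31.484375 − 23.4375 = 8.046875.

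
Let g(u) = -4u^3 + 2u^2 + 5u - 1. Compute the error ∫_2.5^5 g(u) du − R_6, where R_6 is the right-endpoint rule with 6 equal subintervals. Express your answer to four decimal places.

83.8397

Exact integral: ∫_2.5^5 g(u) du ≈ -468.645833.
R_6 ≈ -552.485532.
Error ≈ -468.645833 − (-552.485532) ≈ 83.8397.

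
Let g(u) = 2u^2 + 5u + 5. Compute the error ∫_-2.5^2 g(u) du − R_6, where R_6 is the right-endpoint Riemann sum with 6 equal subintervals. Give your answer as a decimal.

-7.59375

Exact integral: ∫_-2.5^2 g(u) du = 32.625.
R_6 = 40.21875.
Error = 32.625 − 40.21875 = -7.59375.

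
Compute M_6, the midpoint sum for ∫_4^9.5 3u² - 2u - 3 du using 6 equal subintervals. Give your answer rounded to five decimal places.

701.46962

Δu = (9.5 − 4)/6 = 11/12.
Midpoints: 107/24, 5.375, 151/24, 173/24, 8.125, 217/24.
f(107/24) = 9161/192, f(5.375) = 72.921875, f(151/24) = 103.171875, f(173/24) = 26585/192, f(8.125) = 178.796875, f(217/24) = 224.171875.
Sum = Δu · [f(107/24) + f(5.375) + f(151/24) + ...].
Sum ≈ 701.46962.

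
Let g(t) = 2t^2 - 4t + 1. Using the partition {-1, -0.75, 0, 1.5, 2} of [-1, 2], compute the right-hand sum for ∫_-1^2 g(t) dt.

1.78125

Subinterval widths: 0.25, 0.75, 1.5, 0.5.
Right endpoints: -0.75, 0, 1.5, 2.
g(-0.75) = 5.125, g(0) = 1, g(1.5) = -0.5, g(2) = 1.
Sum = Σ Δt_i · g(t_i).
Sum = 1.78125.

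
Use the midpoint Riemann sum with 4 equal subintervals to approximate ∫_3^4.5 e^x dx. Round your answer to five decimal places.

69.52351

Δx = (4.5 − 3)/4 = 0.375.
Midpoints: 3.1875, 3.5625, 3.9375, 4.3125.
f(3.1875) ≈ 24.22778, f(3.5625) ≈ 35.25122, f(3.9375) ≈ 51.29022, f(4.3125) ≈ 74.62682.
Sum = Δx · [f(3.1875) + f(3.5625) + f(3.9375) + f(4.3125)].
Sum ≈ 69.52351.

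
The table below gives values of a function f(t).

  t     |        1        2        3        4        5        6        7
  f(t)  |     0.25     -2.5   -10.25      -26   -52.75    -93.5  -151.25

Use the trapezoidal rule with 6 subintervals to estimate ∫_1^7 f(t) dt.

Δt = 1.
T_6 = (1/2)·[0.25 + 2·(-2.5) + 2·(-10.25) + 2·(-26) + 2·(-52.75) + 2·(-93.5) + (-151.25)] = -260.5.

-260.5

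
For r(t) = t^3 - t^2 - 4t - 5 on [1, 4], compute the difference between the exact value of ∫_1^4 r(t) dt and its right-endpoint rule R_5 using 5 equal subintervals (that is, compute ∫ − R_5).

-11.97

Exact integral: ∫_1^4 r(t) dt = -2.25.
R_5 = 9.72.
Error = -2.25 − 9.72 = -11.97.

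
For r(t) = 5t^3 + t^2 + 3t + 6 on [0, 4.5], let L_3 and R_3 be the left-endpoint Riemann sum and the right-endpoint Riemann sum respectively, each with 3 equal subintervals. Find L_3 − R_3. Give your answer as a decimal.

-734.0625

L_3 = 291.9375.
R_3 = 1026.
L_3 − R_3 = -734.0625.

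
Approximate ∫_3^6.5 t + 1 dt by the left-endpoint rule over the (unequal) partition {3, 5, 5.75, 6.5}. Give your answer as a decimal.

Subinterval widths: 2, 0.75, 0.75.
Left endpoints: 3, 5, 5.75.
f(3) = 4, f(5) = 6, f(5.75) = 6.75.
Sum = Σ Δt_i · f(t_i).
Sum = 17.5625.

17.5625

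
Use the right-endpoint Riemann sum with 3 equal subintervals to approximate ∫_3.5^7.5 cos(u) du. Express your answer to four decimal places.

Δu = (7.5 − 3.5)/3 = 4/3.
Right endpoints: 29/6, 37/6, 7.5.
f(29/6) ≈ 0.1206, f(37/6) ≈ 0.9932, f(7.5) ≈ 0.3466.
Sum = Δu · [f(29/6) + f(37/6) + f(7.5)].
Sum ≈ 1.9473.

1.9473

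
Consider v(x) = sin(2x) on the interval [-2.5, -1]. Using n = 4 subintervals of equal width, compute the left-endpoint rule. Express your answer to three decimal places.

Δx = (-1 − (-2.5))/4 = 0.375.
Left endpoints: -2.5, -2.125, -1.75, -1.375.
v(-2.5) ≈ 0.959, v(-2.125) ≈ 0.895, v(-1.75) ≈ 0.351, v(-1.375) ≈ -0.382.
Sum = Δx · [v(-2.5) + v(-2.125) + v(-1.75) + v(-1.375)].
Sum ≈ 0.684.

0.684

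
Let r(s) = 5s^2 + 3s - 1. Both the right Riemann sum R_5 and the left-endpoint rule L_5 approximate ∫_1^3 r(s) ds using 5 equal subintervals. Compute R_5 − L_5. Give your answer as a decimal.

18.4

R_5 = 62.8.
L_5 = 44.4.
R_5 − L_5 = 18.4.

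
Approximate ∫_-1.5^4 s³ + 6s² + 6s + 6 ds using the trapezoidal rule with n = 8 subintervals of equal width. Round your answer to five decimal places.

275.95874

Δs = (4 − (-1.5))/8 = 0.6875.
f(-1.5) = 7.125, f(-0.8125) = 18635/4096, f(-0.125) = 2735/512, f(0.5625) = 46905/4096, f(1.25) = 24.828125, f(1.9375) = 194239/4096, f(2.625) = 41565/512, f(3.3125) = 524525/4096, f(4) = 190.
T_8 = (Δs/2)·[f(s_0) + 2f(s_1) + ... + 2f(s_{7}) + f(s_8)].
Sum ≈ 275.95874.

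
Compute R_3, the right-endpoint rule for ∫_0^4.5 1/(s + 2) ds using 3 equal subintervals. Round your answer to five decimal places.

Δs = (4.5 − 0)/3 = 1.5.
Right endpoints: 1.5, 3, 4.5.
f(1.5) = 2/7, f(3) = 0.2, f(4.5) = 2/13.
Sum = Δs · [f(1.5) + f(3) + f(4.5)].
Sum ≈ 0.95934.

0.95934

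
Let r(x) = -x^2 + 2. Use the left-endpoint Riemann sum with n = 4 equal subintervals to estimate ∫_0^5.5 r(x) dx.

-25.39453125

Δx = (5.5 − 0)/4 = 1.375.
Left endpoints: 0, 1.375, 2.75, 4.125.
r(0) = 2, r(1.375) = 0.109375, r(2.75) = -5.5625, r(4.125) = -15.015625.
Sum = Δx · [r(0) + r(1.375) + r(2.75) + r(4.125)].
Sum = -25.39453125.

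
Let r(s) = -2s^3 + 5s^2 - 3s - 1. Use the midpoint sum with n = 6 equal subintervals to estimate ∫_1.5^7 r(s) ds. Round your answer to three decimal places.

-699.657

Δs = (7 − 1.5)/6 = 11/12.
Midpoints: 47/24, 2.875, 91/24, 113/24, 5.625, 157/24.
r(47/24) = -18803/6912, r(2.875) = -15.82421875, r(91/24) = -342247/6912, r(113/24) = -781301/6912, r(5.625) = -215.62890625, r(157/24) = -2533513/6912.
Sum = Δs · [r(47/24) + r(2.875) + r(91/24) + ...].
Sum ≈ -699.657.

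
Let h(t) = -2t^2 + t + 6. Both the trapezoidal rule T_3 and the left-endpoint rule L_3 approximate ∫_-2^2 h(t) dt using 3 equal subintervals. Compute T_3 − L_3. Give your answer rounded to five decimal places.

T_3 ≈ 10.9629630.
L_3 ≈ 8.2962963.
T_3 − L_3 ≈ 2.66667.

2.66667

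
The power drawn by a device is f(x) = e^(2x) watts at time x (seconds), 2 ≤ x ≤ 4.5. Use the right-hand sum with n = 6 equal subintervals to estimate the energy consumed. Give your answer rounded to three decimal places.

Δx = (4.5 − 2)/6 = 5/12.
Right endpoints: 29/12, 17/6, 3.25, 11/3, 49/12, 4.5.
f(29/12) ≈ 125.629, f(17/6) ≈ 289.069, f(3.25) ≈ 665.142, f(11/3) ≈ 1530.475, f(49/12) ≈ 3521.586, f(4.5) ≈ 8103.084.
Sum = Δx · [f(29/12) + f(17/6) + f(3.25) + ...].
Sum ≈ 5931.244.

5931.244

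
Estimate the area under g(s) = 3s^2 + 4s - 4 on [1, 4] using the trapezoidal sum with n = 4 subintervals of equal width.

81.84375

Δs = (4 − 1)/4 = 0.75.
g(1) = 3, g(1.75) = 12.1875, g(2.5) = 24.75, g(3.25) = 40.6875, g(4) = 60.
T_4 = (Δs/2)·[g(s_0) + 2g(s_1) + 2g(s_2) + 2g(s_3) + g(s_4)].
Sum = 81.84375.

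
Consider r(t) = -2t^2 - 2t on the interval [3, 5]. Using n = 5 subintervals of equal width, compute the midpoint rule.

Δt = (5 − 3)/5 = 0.4.
Midpoints: 3.2, 3.6, 4, 4.4, 4.8.
r(3.2) = -26.88, r(3.6) = -33.12, r(4) = -40, r(4.4) = -47.52, r(4.8) = -55.68.
Sum = Δt · [r(3.2) + r(3.6) + r(4) + r(4.4) + r(4.8)].
Sum = -81.28.

-81.28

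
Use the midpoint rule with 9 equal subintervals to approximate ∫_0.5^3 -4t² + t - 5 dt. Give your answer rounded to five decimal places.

-43.89403

Δt = (3 − 0.5)/9 = 5/18.
Midpoints: 23/36, 11/12, 43/36, 53/36, 1.75, 73/36, 83/36, 31/12, 103/36.
f(23/36) = -971/162, f(11/12) = -67/9, f(43/36) = -1541/162, f(53/36) = -988/81, f(1.75) = -15.5, f(73/36) = -1573/81, f(83/36) = -3881/162, f(31/12) = -262/9, f(103/36) = -5651/162.
Sum = Δt · [f(23/36) + f(11/12) + f(43/36) + ...].
Sum ≈ -43.89403.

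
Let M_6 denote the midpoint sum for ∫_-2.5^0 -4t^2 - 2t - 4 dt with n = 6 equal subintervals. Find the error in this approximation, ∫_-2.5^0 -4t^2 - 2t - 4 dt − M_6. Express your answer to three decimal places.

Exact integral: ∫_-2.5^0 f(t) dt ≈ -24.58333.
M_6 ≈ -24.43866.
Error ≈ -24.58333 − (-24.43866) ≈ -0.145.

-0.145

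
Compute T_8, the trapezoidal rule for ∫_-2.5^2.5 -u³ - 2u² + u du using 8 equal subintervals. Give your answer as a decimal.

Δu = (2.5 − (-2.5))/8 = 0.625.
f(-2.5) = 0.625, f(-1.875) = -1185/512, f(-1.25) = -2.421875, f(-0.625) = -595/512, f(0) = 0, f(0.625) = -205/512, f(1.25) = -3.828125, f(1.875) = -6015/512, f(2.5) = -25.625.
T_8 = (Δu/2)·[f(u_0) + 2f(u_1) + ... + 2f(u_{7}) + f(u_8)].
Sum = -21.484375.

-21.484375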